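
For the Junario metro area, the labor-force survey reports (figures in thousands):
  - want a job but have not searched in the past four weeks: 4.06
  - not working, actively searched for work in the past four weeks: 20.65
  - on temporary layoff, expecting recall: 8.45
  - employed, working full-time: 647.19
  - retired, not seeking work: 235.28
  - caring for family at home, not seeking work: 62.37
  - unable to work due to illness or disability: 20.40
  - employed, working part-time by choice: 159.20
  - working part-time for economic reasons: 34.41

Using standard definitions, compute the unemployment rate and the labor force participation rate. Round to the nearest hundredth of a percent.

Unemployment rate ≈ 3.35%; labor force participation rate ≈ 72.98%.

Employed = 647.19 + 159.20 + 34.41 = 840.80 thousand (anyone who worked, including part-time for economic reasons, counts as employed).
Unemployed = 20.65 + 8.45 = 29.10 thousand (jobless and actively searching, or on temporary layoff).
Labor force = 840.80 + 29.10 = 869.90 thousand.
Not in labor force = 4.06 + 235.28 + 62.37 + 20.40 = 322.11 thousand (those not working and not actively searching are outside the labor force — including those who want a job but have given up searching).
Civilian working-age population = 869.90 + 322.11 = 1,192.01 thousand.
Unemployment rate = 29.10 / 869.90 = 3.35%.
Labor force participation rate = 869.90 / 1,192.01 = 72.98%.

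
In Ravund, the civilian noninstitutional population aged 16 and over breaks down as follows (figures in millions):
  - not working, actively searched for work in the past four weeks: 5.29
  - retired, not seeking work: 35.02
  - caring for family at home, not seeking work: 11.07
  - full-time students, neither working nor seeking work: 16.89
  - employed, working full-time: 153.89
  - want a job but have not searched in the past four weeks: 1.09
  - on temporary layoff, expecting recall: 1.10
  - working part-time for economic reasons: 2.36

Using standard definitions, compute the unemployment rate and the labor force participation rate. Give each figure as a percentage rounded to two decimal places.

Employed = 153.89 + 2.36 = 156.25 million (anyone who worked, including part-time for economic reasons, counts as employed).
Unemployed = 5.29 + 1.10 = 6.39 million (jobless and actively searching, or on temporary layoff).
Labor force = 156.25 + 6.39 = 162.64 million.
Not in labor force = 35.02 + 11.07 + 16.89 + 1.09 = 64.07 million (those not working and not actively searching are outside the labor force — including those who want a job but have given up searching).
Civilian working-age population = 162.64 + 64.07 = 226.71 million.
Unemployment rate = 6.39 / 162.64 = 3.93%.
Labor force participation rate = 162.64 / 226.71 = 71.74%.

Unemployment rate ≈ 3.93%; labor force participation rate ≈ 71.74%.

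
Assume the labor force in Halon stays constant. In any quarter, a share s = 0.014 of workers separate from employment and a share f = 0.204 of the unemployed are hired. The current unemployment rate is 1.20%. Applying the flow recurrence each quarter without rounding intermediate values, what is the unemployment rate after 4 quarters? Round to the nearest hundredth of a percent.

With a fixed labor force, u_{t+1} = u_t + s·(1−u_t) − f·u_t = u_t·(1−s−f) + s.
Here 1−s−f = 0.782 and s = 0.014.
u_1 = 0.012000 × 0.782 + 0.014 = 0.023384.
u_2 = 0.023384 × 0.782 + 0.014 = 0.032286.
u_3 = 0.032286 × 0.782 + 0.014 = 0.039248.
u_4 = 0.039248 × 0.782 + 0.014 = 0.044692.

Unemployment rate after four quarters ≈ 4.47%.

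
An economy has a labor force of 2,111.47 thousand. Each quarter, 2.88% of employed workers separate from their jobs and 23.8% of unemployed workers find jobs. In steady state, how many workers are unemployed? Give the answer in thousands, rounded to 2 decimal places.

About 227.92 thousand are unemployed in steady state.

Steady-state unemployment rate u* = s/(s+f) = 2.88/(2.88+23.8) = 0.107946.
Unemployed = u* × labor force = 0.107946 × 2,111.47 ≈ 227.92 thousand.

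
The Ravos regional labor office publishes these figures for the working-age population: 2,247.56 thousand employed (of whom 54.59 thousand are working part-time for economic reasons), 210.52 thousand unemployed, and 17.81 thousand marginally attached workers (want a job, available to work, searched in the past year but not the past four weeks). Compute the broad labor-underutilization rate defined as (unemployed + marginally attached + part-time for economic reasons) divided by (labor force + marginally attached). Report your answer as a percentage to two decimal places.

Broad underutilization rate ≈ 11.43%.

Labor force = 2,247.56 + 210.52 = 2,458.08 thousand.
Numerator = 210.52 + 17.81 + 54.59 = 282.92 thousand.
Denominator = 2,458.08 + 17.81 = 2,475.89 thousand.
Broad rate = 282.92 / 2,475.89 = 11.43%.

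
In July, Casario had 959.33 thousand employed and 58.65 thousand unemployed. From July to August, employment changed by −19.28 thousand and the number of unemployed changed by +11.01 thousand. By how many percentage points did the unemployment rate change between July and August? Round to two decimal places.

July: labor force = 959.33 + 58.65 = 1,017.98; u = 58.65/1,017.98 = 5.76%.
August: labor force = 940.05 + 69.66 = 1,009.71; u = 69.66/1,009.71 = 6.90%.
Change = 6.90% − 5.76% = +1.14 pp.

The unemployment rate changed by +1.14 percentage points.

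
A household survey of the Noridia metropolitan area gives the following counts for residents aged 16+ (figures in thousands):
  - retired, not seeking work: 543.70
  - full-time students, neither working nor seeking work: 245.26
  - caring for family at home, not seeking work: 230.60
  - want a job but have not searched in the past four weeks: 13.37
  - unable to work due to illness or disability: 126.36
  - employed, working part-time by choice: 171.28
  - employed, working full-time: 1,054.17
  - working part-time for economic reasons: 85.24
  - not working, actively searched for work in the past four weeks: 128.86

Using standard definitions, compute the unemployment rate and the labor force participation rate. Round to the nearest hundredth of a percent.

Employed = 171.28 + 1,054.17 + 85.24 = 1,310.69 thousand (anyone who worked, including part-time for economic reasons, counts as employed).
Unemployed = 128.86 thousand.
Labor force = 1,310.69 + 128.86 = 1,439.55 thousand.
Not in labor force = 543.70 + 245.26 + 230.60 + 13.37 + 126.36 = 1,159.29 thousand (those not working and not actively searching are outside the labor force — including those who want a job but have given up searching).
Civilian working-age population = 1,439.55 + 1,159.29 = 2,598.84 thousand.
Unemployment rate = 128.86 / 1,439.55 = 8.95%.
Labor force participation rate = 1,439.55 / 2,598.84 = 55.39%.

Unemployment rate ≈ 8.95%; labor force participation rate ≈ 55.39%.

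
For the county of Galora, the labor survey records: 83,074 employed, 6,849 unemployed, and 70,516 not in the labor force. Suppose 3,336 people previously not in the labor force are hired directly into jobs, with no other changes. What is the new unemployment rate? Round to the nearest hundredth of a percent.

Initially, labor force = 83,074 + 6,849 = 89,923, so u = 6,849/89,923 = 7.62%.
After the change, employed and labor force both rise by 3,336; unemployed unchanged → E = 86,410, U = 6,849, labor force = 93,259.
New unemployment rate = 6,849 / 93,259 = 7.34%.

New unemployment rate ≈ 7.34%.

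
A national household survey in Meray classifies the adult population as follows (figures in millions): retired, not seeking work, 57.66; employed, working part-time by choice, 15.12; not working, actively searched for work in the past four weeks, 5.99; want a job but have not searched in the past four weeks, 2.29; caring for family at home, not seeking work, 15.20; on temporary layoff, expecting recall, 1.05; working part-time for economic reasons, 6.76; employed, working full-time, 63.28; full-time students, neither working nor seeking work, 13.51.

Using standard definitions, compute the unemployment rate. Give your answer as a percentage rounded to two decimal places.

Unemployment rate ≈ 7.64%.

Employed = 15.12 + 6.76 + 63.28 = 85.16 million (anyone who worked, including part-time for economic reasons, counts as employed).
Unemployed = 5.99 + 1.05 = 7.04 million (jobless and actively searching, or on temporary layoff).
Labor force = 85.16 + 7.04 = 92.20 million.
Unemployment rate = 7.04 / 92.20 = 7.64%.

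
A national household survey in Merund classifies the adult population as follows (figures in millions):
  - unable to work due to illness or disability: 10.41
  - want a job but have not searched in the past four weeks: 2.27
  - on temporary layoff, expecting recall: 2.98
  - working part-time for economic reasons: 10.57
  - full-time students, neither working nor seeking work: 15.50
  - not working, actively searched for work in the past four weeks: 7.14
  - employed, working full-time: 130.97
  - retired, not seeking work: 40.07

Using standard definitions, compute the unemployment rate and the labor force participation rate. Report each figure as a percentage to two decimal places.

Employed = 10.57 + 130.97 = 141.54 million (anyone who worked, including part-time for economic reasons, counts as employed).
Unemployed = 2.98 + 7.14 = 10.12 million (jobless and actively searching, or on temporary layoff).
Labor force = 141.54 + 10.12 = 151.66 million.
Not in labor force = 10.41 + 2.27 + 15.50 + 40.07 = 68.25 million (those not working and not actively searching are outside the labor force — including those who want a job but have given up searching).
Civilian working-age population = 151.66 + 68.25 = 219.91 million.
Unemployment rate = 10.12 / 151.66 = 6.67%.
Labor force participation rate = 151.66 / 219.91 = 68.96%.

Unemployment rate ≈ 6.67%; labor force participation rate ≈ 68.96%.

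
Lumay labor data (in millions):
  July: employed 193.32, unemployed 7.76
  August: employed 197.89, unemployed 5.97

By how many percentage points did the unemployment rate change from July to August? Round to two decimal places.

The unemployment rate changed by −0.93 percentage points.

July: labor force = 193.32 + 7.76 = 201.08; u = 7.76/201.08 = 3.86%.
August: labor force = 197.89 + 5.97 = 203.86; u = 5.97/203.86 = 2.93%.
Change = 2.93% − 3.86% = −0.93 pp.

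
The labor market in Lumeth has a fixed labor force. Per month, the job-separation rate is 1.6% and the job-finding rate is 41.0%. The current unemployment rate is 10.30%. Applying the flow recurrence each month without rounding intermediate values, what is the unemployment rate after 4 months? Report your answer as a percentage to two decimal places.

Unemployment rate after four months ≈ 4.47%.

With a fixed labor force, u_{t+1} = u_t + s·(1−u_t) − f·u_t = u_t·(1−s−f) + s.
Here 1−s−f = 0.574 and s = 0.016.
u_1 = 0.103000 × 0.574 + 0.016 = 0.075122.
u_2 = 0.075122 × 0.574 + 0.016 = 0.059120.
u_3 = 0.059120 × 0.574 + 0.016 = 0.049935.
u_4 = 0.049935 × 0.574 + 0.016 = 0.044663.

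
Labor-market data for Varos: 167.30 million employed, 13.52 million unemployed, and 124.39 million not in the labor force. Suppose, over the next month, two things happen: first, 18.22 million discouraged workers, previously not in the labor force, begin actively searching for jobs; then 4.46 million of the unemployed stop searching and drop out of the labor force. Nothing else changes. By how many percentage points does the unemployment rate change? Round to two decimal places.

Initially, labor force = 167.30 + 13.52 = 180.82 million, so u = 13.52/180.82 = 7.48%.
After the first change, unemployed and labor force both rise by 18.22 → E = 167.30, U = 31.74, labor force = 199.04 million.
After the second change, unemployed and labor force both fall by 4.46 → E = 167.30, U = 27.28, labor force = 194.58 million.
New unemployment rate = 27.28 / 194.58 = 14.02%.
Change = 14.02% − 7.48% = +6.54 percentage points.

The unemployment rate changes by +6.54 percentage points.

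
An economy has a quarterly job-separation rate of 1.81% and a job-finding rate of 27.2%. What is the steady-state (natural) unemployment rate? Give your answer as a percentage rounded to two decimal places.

Steady-state unemployment rate ≈ 6.24%.

At steady state the flows balance: s·E = f·U, so U/(E+U) = s/(s+f).
u* = 1.81 / (1.81 + 27.2) = 1.81 / 29.01 = 6.24%.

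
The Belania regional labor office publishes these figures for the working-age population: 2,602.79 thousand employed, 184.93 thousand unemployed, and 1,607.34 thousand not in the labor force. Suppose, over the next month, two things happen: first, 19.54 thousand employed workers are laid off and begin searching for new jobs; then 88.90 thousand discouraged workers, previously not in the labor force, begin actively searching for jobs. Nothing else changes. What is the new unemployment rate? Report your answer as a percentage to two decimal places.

Initially, labor force = 2,602.79 + 184.93 = 2,787.72 thousand, so u = 184.93/2,787.72 = 6.63%.
After the first change, employed falls and unemployed rises by 19.54; labor force unchanged → E = 2,583.25, U = 204.47, labor force = 2,787.72 thousand.
After the second change, unemployed and labor force both rise by 88.90 → E = 2,583.25, U = 293.37, labor force = 2,876.62 thousand.
New unemployment rate = 293.37 / 2,876.62 = 10.20%.

New unemployment rate ≈ 10.20%.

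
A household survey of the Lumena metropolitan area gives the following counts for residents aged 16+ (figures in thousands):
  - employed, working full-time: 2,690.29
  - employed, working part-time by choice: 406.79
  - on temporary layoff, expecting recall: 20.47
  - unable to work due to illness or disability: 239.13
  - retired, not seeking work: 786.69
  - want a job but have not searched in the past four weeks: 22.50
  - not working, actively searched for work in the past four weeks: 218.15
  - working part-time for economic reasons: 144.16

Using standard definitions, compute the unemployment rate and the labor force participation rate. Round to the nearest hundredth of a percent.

Unemployment rate ≈ 6.86%; labor force participation rate ≈ 76.85%.

Employed = 2,690.29 + 406.79 + 144.16 = 3,241.24 thousand (anyone who worked, including part-time for economic reasons, counts as employed).
Unemployed = 20.47 + 218.15 = 238.62 thousand (jobless and actively searching, or on temporary layoff).
Labor force = 3,241.24 + 238.62 = 3,479.86 thousand.
Not in labor force = 239.13 + 786.69 + 22.50 = 1,048.32 thousand (those not working and not actively searching are outside the labor force — including those who want a job but have given up searching).
Civilian working-age population = 3,479.86 + 1,048.32 = 4,528.18 thousand.
Unemployment rate = 238.62 / 3,479.86 = 6.86%.
Labor force participation rate = 3,479.86 / 4,528.18 = 76.85%.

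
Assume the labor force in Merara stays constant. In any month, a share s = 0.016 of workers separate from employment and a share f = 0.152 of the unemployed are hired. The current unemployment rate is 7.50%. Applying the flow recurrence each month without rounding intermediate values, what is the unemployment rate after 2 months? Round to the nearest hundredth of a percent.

With a fixed labor force, u_{t+1} = u_t + s·(1−u_t) − f·u_t = u_t·(1−s−f) + s.
Here 1−s−f = 0.832 and s = 0.016.
u_1 = 0.075000 × 0.832 + 0.016 = 0.078400.
u_2 = 0.078400 × 0.832 + 0.016 = 0.081229.

Unemployment rate after two months ≈ 8.12%.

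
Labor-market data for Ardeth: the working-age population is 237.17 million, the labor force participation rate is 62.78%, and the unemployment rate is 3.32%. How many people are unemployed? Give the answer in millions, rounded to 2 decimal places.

About 4.94 million are unemployed.

Labor force = 0.6278 × 237.17 = 148.90 million.
Unemployed = 0.0332 × 148.90 ≈ 4.94 million.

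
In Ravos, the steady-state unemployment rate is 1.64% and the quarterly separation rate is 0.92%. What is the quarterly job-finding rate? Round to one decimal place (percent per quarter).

Job-finding rate ≈ 55.2% per quarter.

From u* = s/(s+f): f = s·(1−u)/u.
f = 0.92 × (1 − 0.0164) / 0.0164 = 0.9049 / 0.0164 ≈ 55.2% per quarter.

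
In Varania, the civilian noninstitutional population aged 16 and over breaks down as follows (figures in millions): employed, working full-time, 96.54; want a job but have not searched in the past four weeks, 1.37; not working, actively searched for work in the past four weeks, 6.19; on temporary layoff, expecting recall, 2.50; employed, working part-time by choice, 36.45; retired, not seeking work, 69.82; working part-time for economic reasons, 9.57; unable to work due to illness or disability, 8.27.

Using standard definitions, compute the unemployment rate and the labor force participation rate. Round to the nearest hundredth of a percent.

Unemployment rate ≈ 5.75%; labor force participation rate ≈ 65.56%.

Employed = 96.54 + 36.45 + 9.57 = 142.56 million (anyone who worked, including part-time for economic reasons, counts as employed).
Unemployed = 6.19 + 2.50 = 8.69 million (jobless and actively searching, or on temporary layoff).
Labor force = 142.56 + 8.69 = 151.25 million.
Not in labor force = 1.37 + 69.82 + 8.27 = 79.46 million (those not working and not actively searching are outside the labor force — including those who want a job but have given up searching).
Civilian working-age population = 151.25 + 79.46 = 230.71 million.
Unemployment rate = 8.69 / 151.25 = 5.75%.
Labor force participation rate = 151.25 / 230.71 = 65.56%.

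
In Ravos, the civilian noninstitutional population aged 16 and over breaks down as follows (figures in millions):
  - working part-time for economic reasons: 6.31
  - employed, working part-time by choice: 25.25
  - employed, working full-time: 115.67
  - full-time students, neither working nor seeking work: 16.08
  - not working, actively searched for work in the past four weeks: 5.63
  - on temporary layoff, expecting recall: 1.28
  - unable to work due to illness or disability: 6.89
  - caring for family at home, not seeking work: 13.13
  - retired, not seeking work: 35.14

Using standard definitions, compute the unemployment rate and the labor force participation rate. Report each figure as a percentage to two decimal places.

Unemployment rate ≈ 4.48%; labor force participation rate ≈ 68.39%.

Employed = 6.31 + 25.25 + 115.67 = 147.23 million (anyone who worked, including part-time for economic reasons, counts as employed).
Unemployed = 5.63 + 1.28 = 6.91 million (jobless and actively searching, or on temporary layoff).
Labor force = 147.23 + 6.91 = 154.14 million.
Not in labor force = 16.08 + 6.89 + 13.13 + 35.14 = 71.24 million (those not working and not actively searching are outside the labor force).
Civilian working-age population = 154.14 + 71.24 = 225.38 million.
Unemployment rate = 6.91 / 154.14 = 4.48%.
Labor force participation rate = 154.14 / 225.38 = 68.39%.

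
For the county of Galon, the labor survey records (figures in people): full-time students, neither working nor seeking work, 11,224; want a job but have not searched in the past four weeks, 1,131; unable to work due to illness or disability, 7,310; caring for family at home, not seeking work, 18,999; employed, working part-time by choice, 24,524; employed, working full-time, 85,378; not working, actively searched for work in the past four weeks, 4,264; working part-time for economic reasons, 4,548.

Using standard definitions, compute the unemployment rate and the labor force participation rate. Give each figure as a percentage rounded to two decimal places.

Employed = 24,524 + 85,378 + 4,548 = 114,450 (anyone who worked, including part-time for economic reasons, counts as employed).
Unemployed = 4,264.
Labor force = 114,450 + 4,264 = 118,714.
Not in labor force = 11,224 + 1,131 + 7,310 + 18,999 = 38,664 (those not working and not actively searching are outside the labor force — including those who want a job but have given up searching).
Civilian working-age population = 118,714 + 38,664 = 157,378.
Unemployment rate = 4,264 / 118,714 = 3.59%.
Labor force participation rate = 118,714 / 157,378 = 75.43%.

Unemployment rate ≈ 3.59%; labor force participation rate ≈ 75.43%.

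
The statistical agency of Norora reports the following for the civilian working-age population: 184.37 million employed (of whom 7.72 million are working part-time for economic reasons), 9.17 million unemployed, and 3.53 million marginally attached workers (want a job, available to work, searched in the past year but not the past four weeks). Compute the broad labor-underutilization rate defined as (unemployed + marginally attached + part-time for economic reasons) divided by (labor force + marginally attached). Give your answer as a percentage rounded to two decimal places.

Labor force = 184.37 + 9.17 = 193.54 million.
Numerator = 9.17 + 3.53 + 7.72 = 20.42 million.
Denominator = 193.54 + 3.53 = 197.07 million.
Broad rate = 20.42 / 197.07 = 10.36%.

Broad underutilization rate ≈ 10.36%.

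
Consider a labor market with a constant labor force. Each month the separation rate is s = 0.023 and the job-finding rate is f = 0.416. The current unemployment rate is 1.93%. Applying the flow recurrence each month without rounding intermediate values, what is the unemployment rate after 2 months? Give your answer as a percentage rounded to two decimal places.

With a fixed labor force, u_{t+1} = u_t + s·(1−u_t) − f·u_t = u_t·(1−s−f) + s.
Here 1−s−f = 0.561 and s = 0.023.
u_1 = 0.019300 × 0.561 + 0.023 = 0.033827.
u_2 = 0.033827 × 0.561 + 0.023 = 0.041977.

Unemployment rate after two months ≈ 4.20%.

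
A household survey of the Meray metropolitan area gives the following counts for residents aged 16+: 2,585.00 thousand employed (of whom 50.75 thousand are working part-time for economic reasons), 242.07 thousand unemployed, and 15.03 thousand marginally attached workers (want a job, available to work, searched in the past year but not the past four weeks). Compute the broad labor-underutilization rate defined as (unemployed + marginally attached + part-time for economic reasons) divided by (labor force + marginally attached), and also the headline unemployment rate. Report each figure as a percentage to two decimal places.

Broad underutilization rate ≈ 10.83%; headline unemployment rate ≈ 8.56%.

Labor force = 2,585.00 + 242.07 = 2,827.07 thousand.
Numerator = 242.07 + 15.03 + 50.75 = 307.85 thousand.
Denominator = 2,827.07 + 15.03 = 2,842.10 thousand.
Broad rate = 307.85 / 2,842.10 = 10.83%.
Headline unemployment rate = 242.07 / 2,827.07 = 8.56%.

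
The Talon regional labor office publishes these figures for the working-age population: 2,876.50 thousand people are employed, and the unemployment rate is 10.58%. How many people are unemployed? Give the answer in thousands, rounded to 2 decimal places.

Let U be the number unemployed. The labor force is E + U, and U/(E+U) = 0.1058.
So U = 0.1058 × 2,876.50 / (1 − 0.1058) = 304.3337 / 0.8942 ≈ 340.34 thousand.

About 340.34 thousand are unemployed.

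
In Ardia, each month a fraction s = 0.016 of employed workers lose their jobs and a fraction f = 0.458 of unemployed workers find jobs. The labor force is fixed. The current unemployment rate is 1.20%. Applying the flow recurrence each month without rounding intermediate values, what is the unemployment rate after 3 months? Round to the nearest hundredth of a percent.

With a fixed labor force, u_{t+1} = u_t + s·(1−u_t) − f·u_t = u_t·(1−s−f) + s.
Here 1−s−f = 0.526 and s = 0.016.
u_1 = 0.012000 × 0.526 + 0.016 = 0.022312.
u_2 = 0.022312 × 0.526 + 0.016 = 0.027736.
u_3 = 0.027736 × 0.526 + 0.016 = 0.030589.

Unemployment rate after three months ≈ 3.06%.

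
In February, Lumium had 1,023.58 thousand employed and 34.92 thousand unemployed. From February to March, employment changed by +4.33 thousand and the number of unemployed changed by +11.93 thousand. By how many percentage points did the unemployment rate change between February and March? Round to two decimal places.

The unemployment rate changed by +1.06 percentage points.

February: labor force = 1,023.58 + 34.92 = 1,058.50; u = 34.92/1,058.50 = 3.30%.
March: labor force = 1,027.91 + 46.85 = 1,074.76; u = 46.85/1,074.76 = 4.36%.
Change = 4.36% − 3.30% = +1.06 pp.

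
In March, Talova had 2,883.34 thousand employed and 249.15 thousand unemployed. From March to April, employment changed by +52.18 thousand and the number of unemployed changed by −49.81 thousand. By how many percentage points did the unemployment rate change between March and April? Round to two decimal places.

March: labor force = 2,883.34 + 249.15 = 3,132.49; u = 249.15/3,132.49 = 7.95%.
April: labor force = 2,935.52 + 199.34 = 3,134.86; u = 199.34/3,134.86 = 6.36%.
Change = 6.36% − 7.95% = −1.59 pp.

The unemployment rate changed by −1.59 percentage points.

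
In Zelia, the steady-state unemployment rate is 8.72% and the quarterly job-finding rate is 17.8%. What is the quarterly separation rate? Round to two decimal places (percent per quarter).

Separation rate ≈ 1.70% per quarter.

From u* = s/(s+f): s = u·f/(1−u).
s = 0.0872 × 17.8 / (1 − 0.0872) = 1.5522 / 0.9128 ≈ 1.70% per quarter.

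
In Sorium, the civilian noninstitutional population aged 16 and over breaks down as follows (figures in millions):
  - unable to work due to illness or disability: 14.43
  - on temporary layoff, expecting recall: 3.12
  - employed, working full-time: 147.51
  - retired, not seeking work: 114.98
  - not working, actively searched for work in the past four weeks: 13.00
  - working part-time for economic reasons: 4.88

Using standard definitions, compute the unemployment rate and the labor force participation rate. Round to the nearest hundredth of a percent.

Employed = 147.51 + 4.88 = 152.39 million (anyone who worked, including part-time for economic reasons, counts as employed).
Unemployed = 3.12 + 13.00 = 16.12 million (jobless and actively searching, or on temporary layoff).
Labor force = 152.39 + 16.12 = 168.51 million.
Not in labor force = 14.43 + 114.98 = 129.41 million (those not working and not actively searching are outside the labor force).
Civilian working-age population = 168.51 + 129.41 = 297.92 million.
Unemployment rate = 16.12 / 168.51 = 9.57%.
Labor force participation rate = 168.51 / 297.92 = 56.56%.

Unemployment rate ≈ 9.57%; labor force participation rate ≈ 56.56%.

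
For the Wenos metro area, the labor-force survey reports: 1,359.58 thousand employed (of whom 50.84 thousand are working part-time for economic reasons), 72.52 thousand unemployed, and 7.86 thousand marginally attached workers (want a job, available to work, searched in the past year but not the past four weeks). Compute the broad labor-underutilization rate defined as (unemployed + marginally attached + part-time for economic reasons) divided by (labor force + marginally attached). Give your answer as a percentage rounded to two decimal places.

Labor force = 1,359.58 + 72.52 = 1,432.10 thousand.
Numerator = 72.52 + 7.86 + 50.84 = 131.22 thousand.
Denominator = 1,432.10 + 7.86 = 1,439.96 thousand.
Broad rate = 131.22 / 1,439.96 = 9.11%.

Broad underutilization rate ≈ 9.11%.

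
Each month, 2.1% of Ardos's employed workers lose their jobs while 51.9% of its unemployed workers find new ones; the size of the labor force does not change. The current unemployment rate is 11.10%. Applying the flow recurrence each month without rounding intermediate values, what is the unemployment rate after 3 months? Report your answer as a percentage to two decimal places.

With a fixed labor force, u_{t+1} = u_t + s·(1−u_t) − f·u_t = u_t·(1−s−f) + s.
Here 1−s−f = 0.460 and s = 0.021.
u_1 = 0.111000 × 0.460 + 0.021 = 0.072060.
u_2 = 0.072060 × 0.460 + 0.021 = 0.054148.
u_3 = 0.054148 × 0.460 + 0.021 = 0.045908.

Unemployment rate after three months ≈ 4.59%.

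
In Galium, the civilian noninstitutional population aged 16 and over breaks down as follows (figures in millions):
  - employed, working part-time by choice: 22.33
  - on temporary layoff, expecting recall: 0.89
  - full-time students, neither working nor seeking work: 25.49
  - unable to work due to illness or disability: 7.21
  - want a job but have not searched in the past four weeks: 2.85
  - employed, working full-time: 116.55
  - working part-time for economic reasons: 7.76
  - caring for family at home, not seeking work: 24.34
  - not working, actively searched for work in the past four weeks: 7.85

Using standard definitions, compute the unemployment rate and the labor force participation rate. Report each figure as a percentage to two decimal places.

Unemployment rate ≈ 5.62%; labor force participation rate ≈ 72.18%.

Employed = 22.33 + 116.55 + 7.76 = 146.64 million (anyone who worked, including part-time for economic reasons, counts as employed).
Unemployed = 0.89 + 7.85 = 8.74 million (jobless and actively searching, or on temporary layoff).
Labor force = 146.64 + 8.74 = 155.38 million.
Not in labor force = 25.49 + 7.21 + 2.85 + 24.34 = 59.89 million (those not working and not actively searching are outside the labor force — including those who want a job but have given up searching).
Civilian working-age population = 155.38 + 59.89 = 215.27 million.
Unemployment rate = 8.74 / 155.38 = 5.62%.
Labor force participation rate = 155.38 / 215.27 = 72.18%.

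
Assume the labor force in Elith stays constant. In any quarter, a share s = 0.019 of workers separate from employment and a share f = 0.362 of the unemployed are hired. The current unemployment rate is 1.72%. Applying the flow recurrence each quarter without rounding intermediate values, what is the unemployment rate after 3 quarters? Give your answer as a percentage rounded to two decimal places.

Unemployment rate after three quarters ≈ 4.21%.

With a fixed labor force, u_{t+1} = u_t + s·(1−u_t) − f·u_t = u_t·(1−s−f) + s.
Here 1−s−f = 0.619 and s = 0.019.
u_1 = 0.017200 × 0.619 + 0.019 = 0.029647.
u_2 = 0.029647 × 0.619 + 0.019 = 0.037351.
u_3 = 0.037351 × 0.619 + 0.019 = 0.042120.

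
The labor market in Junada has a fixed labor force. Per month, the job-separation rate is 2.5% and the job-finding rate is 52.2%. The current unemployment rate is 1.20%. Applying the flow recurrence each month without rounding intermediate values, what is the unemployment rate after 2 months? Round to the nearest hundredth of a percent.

With a fixed labor force, u_{t+1} = u_t + s·(1−u_t) − f·u_t = u_t·(1−s−f) + s.
Here 1−s−f = 0.453 and s = 0.025.
u_1 = 0.012000 × 0.453 + 0.025 = 0.030436.
u_2 = 0.030436 × 0.453 + 0.025 = 0.038788.

Unemployment rate after two months ≈ 3.88%.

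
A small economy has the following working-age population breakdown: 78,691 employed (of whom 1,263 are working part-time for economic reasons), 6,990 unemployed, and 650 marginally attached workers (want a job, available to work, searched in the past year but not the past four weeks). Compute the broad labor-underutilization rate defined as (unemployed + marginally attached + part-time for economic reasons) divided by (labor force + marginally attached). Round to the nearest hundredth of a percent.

Labor force = 78,691 + 6,990 = 85,681.
Numerator = 6,990 + 650 + 1,263 = 8,903.
Denominator = 85,681 + 650 = 86,331.
Broad rate = 8,903 / 86,331 = 10.31%.

Broad underutilization rate ≈ 10.31%.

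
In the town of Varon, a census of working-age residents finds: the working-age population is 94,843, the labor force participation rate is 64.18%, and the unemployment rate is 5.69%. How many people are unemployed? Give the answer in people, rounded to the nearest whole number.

About 3,464 are unemployed.

Labor force = 0.6418 × 94,843 = 60,870.
Unemployed = 0.0569 × 60,870 ≈ 3,464.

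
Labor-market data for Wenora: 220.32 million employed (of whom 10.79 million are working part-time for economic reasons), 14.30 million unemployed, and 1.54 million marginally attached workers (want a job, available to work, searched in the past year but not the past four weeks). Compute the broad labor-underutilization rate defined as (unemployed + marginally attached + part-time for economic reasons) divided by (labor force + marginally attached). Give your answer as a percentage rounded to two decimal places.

Broad underutilization rate ≈ 11.28%.

Labor force = 220.32 + 14.30 = 234.62 million.
Numerator = 14.30 + 1.54 + 10.79 = 26.63 million.
Denominator = 234.62 + 1.54 = 236.16 million.
Broad rate = 26.63 / 236.16 = 11.28%.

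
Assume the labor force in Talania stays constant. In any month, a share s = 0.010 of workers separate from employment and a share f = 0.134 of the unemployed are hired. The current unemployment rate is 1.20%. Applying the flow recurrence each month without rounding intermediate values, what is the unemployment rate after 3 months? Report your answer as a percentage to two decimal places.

Unemployment rate after three months ≈ 3.34%.

With a fixed labor force, u_{t+1} = u_t + s·(1−u_t) − f·u_t = u_t·(1−s−f) + s.
Here 1−s−f = 0.856 and s = 0.010.
u_1 = 0.012000 × 0.856 + 0.010 = 0.020272.
u_2 = 0.020272 × 0.856 + 0.010 = 0.027353.
u_3 = 0.027353 × 0.856 + 0.010 = 0.033414.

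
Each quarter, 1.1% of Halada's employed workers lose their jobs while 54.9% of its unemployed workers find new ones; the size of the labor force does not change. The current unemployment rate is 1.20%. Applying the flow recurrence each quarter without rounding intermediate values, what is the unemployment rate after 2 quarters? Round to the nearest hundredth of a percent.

Unemployment rate after two quarters ≈ 1.82%.

With a fixed labor force, u_{t+1} = u_t + s·(1−u_t) − f·u_t = u_t·(1−s−f) + s.
Here 1−s−f = 0.440 and s = 0.011.
u_1 = 0.012000 × 0.440 + 0.011 = 0.016280.
u_2 = 0.016280 × 0.440 + 0.011 = 0.018163.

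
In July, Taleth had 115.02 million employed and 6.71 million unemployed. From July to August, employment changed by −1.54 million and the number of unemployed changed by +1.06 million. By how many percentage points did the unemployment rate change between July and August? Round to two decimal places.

July: labor force = 115.02 + 6.71 = 121.73; u = 6.71/121.73 = 5.51%.
August: labor force = 113.48 + 7.77 = 121.25; u = 7.77/121.25 = 6.41%.
Change = 6.41% − 5.51% = +0.90 pp.

The unemployment rate changed by +0.90 percentage points.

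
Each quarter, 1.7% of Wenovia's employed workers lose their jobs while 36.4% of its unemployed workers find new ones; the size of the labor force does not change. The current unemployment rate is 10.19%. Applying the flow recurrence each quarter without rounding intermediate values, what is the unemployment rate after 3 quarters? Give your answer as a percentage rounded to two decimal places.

With a fixed labor force, u_{t+1} = u_t + s·(1−u_t) − f·u_t = u_t·(1−s−f) + s.
Here 1−s−f = 0.619 and s = 0.017.
u_1 = 0.101900 × 0.619 + 0.017 = 0.080076.
u_2 = 0.080076 × 0.619 + 0.017 = 0.066567.
u_3 = 0.066567 × 0.619 + 0.017 = 0.058205.

Unemployment rate after three quarters ≈ 5.82%.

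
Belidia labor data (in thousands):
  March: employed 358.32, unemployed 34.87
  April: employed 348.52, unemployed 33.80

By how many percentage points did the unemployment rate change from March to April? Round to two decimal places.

March: labor force = 358.32 + 34.87 = 393.19; u = 34.87/393.19 = 8.87%.
April: labor force = 348.52 + 33.80 = 382.32; u = 33.80/382.32 = 8.84%.
Change = 8.84% − 8.87% = −0.03 pp.

The unemployment rate changed by −0.03 percentage points.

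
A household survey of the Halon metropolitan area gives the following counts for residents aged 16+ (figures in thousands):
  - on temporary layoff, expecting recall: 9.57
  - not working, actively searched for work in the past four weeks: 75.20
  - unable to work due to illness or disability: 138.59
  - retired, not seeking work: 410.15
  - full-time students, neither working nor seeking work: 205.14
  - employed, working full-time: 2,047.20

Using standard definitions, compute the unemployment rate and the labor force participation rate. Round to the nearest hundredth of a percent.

Employed = 2,047.20 thousand.
Unemployed = 9.57 + 75.20 = 84.77 thousand (jobless and actively searching, or on temporary layoff).
Labor force = 2,047.20 + 84.77 = 2,131.97 thousand.
Not in labor force = 138.59 + 410.15 + 205.14 = 753.88 thousand (those not working and not actively searching are outside the labor force).
Civilian working-age population = 2,131.97 + 753.88 = 2,885.85 thousand.
Unemployment rate = 84.77 / 2,131.97 = 3.98%.
Labor force participation rate = 2,131.97 / 2,885.85 = 73.88%.

Unemployment rate ≈ 3.98%; labor force participation rate ≈ 73.88%.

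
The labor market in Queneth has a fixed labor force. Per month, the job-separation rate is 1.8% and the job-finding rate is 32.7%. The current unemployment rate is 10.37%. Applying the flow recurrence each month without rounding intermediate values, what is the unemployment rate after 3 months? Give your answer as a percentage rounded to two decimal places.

Unemployment rate after three months ≈ 6.67%.

With a fixed labor force, u_{t+1} = u_t + s·(1−u_t) − f·u_t = u_t·(1−s−f) + s.
Here 1−s−f = 0.655 and s = 0.018.
u_1 = 0.103700 × 0.655 + 0.018 = 0.085923.
u_2 = 0.085923 × 0.655 + 0.018 = 0.074280.
u_3 = 0.074280 × 0.655 + 0.018 = 0.066653.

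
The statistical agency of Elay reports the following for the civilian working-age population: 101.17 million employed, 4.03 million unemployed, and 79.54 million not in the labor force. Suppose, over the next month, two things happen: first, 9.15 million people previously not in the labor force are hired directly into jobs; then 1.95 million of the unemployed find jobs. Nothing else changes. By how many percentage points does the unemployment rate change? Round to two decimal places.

The unemployment rate changes by −2.01 percentage points.

Initially, labor force = 101.17 + 4.03 = 105.20 million, so u = 4.03/105.20 = 3.83%.
After the first change, employed and labor force both rise by 9.15; unemployed unchanged → E = 110.32, U = 4.03, labor force = 114.35 million.
After the second change, unemployed falls and employed rises by 1.95; labor force unchanged → E = 112.27, U = 2.08, labor force = 114.35 million.
New unemployment rate = 2.08 / 114.35 = 1.82%.
Change = 1.82% − 3.83% = −2.01 percentage points.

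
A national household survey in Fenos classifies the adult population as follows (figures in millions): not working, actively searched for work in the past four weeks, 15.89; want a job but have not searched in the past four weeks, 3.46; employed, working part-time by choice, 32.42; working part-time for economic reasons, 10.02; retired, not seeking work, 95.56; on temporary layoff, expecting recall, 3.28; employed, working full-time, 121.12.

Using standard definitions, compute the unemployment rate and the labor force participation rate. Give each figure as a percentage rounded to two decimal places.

Employed = 32.42 + 10.02 + 121.12 = 163.56 million (anyone who worked, including part-time for economic reasons, counts as employed).
Unemployed = 15.89 + 3.28 = 19.17 million (jobless and actively searching, or on temporary layoff).
Labor force = 163.56 + 19.17 = 182.73 million.
Not in labor force = 3.46 + 95.56 = 99.02 million (those not working and not actively searching are outside the labor force — including those who want a job but have given up searching).
Civilian working-age population = 182.73 + 99.02 = 281.75 million.
Unemployment rate = 19.17 / 182.73 = 10.49%.
Labor force participation rate = 182.73 / 281.75 = 64.86%.

Unemployment rate ≈ 10.49%; labor force participation rate ≈ 64.86%.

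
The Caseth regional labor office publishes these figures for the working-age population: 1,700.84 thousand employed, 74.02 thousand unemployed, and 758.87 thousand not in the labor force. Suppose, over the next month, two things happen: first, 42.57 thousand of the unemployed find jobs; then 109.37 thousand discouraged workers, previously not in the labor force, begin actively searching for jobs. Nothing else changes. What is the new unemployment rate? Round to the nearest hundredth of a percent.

New unemployment rate ≈ 7.47%.

Initially, labor force = 1,700.84 + 74.02 = 1,774.86 thousand, so u = 74.02/1,774.86 = 4.17%.
After the first change, unemployed falls and employed rises by 42.57; labor force unchanged → E = 1,743.41, U = 31.45, labor force = 1,774.86 thousand.
After the second change, unemployed and labor force both rise by 109.37 → E = 1,743.41, U = 140.82, labor force = 1,884.23 thousand.
New unemployment rate = 140.82 / 1,884.23 = 7.47%.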